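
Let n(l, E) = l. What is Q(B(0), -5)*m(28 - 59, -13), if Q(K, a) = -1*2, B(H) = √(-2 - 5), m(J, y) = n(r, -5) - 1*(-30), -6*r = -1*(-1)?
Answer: -179/3 ≈ -59.667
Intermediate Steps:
r = -⅙ (r = -(-1)*(-1)/6 = -⅙*1 = -⅙ ≈ -0.16667)
m(J, y) = 179/6 (m(J, y) = -⅙ - 1*(-30) = -⅙ + 30 = 179/6)
B(H) = I*√7 (B(H) = √(-7) = I*√7)
Q(K, a) = -2
Q(B(0), -5)*m(28 - 59, -13) = -2*179/6 = -179/3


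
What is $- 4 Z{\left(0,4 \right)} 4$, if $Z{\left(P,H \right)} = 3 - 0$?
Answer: $-48$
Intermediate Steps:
$Z{\left(P,H \right)} = 3$ ($Z{\left(P,H \right)} = 3 + 0 = 3$)
$- 4 Z{\left(0,4 \right)} 4 = \left(-4\right) 3 \cdot 4 = \left(-12\right) 4 = -48$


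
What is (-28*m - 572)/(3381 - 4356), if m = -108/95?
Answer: 51316/92625 ≈ 0.55402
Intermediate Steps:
m = -108/95 (m = -108*1/95 = -108/95 ≈ -1.1368)
(-28*m - 572)/(3381 - 4356) = (-28*(-108/95) - 572)/(3381 - 4356) = (3024/95 - 572)/(-975) = -51316/95*(-1/975) = 51316/92625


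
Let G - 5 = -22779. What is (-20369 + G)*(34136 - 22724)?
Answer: -492347916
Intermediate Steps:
G = -22774 (G = 5 - 22779 = -22774)
(-20369 + G)*(34136 - 22724) = (-20369 - 22774)*(34136 - 22724) = -43143*11412 = -492347916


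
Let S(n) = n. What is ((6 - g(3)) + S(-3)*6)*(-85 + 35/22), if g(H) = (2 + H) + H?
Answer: 18350/11 ≈ 1668.2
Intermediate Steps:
g(H) = 2 + 2*H
((6 - g(3)) + S(-3)*6)*(-85 + 35/22) = ((6 - (2 + 2*3)) - 3*6)*(-85 + 35/22) = ((6 - (2 + 6)) - 18)*(-85 + 35*(1/22)) = ((6 - 1*8) - 18)*(-85 + 35/22) = ((6 - 8) - 18)*(-1835/22) = (-2 - 18)*(-1835/22) = -20*(-1835/22) = 18350/11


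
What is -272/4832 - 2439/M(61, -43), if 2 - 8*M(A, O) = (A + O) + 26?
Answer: 981985/2114 ≈ 464.52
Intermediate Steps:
M(A, O) = -3 - A/8 - O/8 (M(A, O) = ¼ - ((A + O) + 26)/8 = ¼ - (26 + A + O)/8 = ¼ + (-13/4 - A/8 - O/8) = -3 - A/8 - O/8)
-272/4832 - 2439/M(61, -43) = -272/4832 - 2439/(-3 - ⅛*61 - ⅛*(-43)) = -272*1/4832 - 2439/(-3 - 61/8 + 43/8) = -17/302 - 2439/(-21/4) = -17/302 - 2439*(-4/21) = -17/302 + 3252/7 = 981985/2114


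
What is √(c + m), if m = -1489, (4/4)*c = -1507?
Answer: 2*I*√749 ≈ 54.736*I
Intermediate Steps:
c = -1507
√(c + m) = √(-1507 - 1489) = √(-2996) = 2*I*√749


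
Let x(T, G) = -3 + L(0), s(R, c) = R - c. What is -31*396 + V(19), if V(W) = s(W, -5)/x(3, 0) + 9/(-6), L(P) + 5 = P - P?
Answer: -24561/2 ≈ -12281.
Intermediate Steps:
L(P) = -5 (L(P) = -5 + (P - P) = -5 + 0 = -5)
x(T, G) = -8 (x(T, G) = -3 - 5 = -8)
V(W) = -17/8 - W/8 (V(W) = (W - 1*(-5))/(-8) + 9/(-6) = (W + 5)*(-1/8) + 9*(-1/6) = (5 + W)*(-1/8) - 3/2 = (-5/8 - W/8) - 3/2 = -17/8 - W/8)
-31*396 + V(19) = -31*396 + (-17/8 - 1/8*19) = -12276 + (-17/8 - 19/8) = -12276 - 9/2 = -24561/2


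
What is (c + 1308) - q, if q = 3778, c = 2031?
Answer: -439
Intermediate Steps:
(c + 1308) - q = (2031 + 1308) - 1*3778 = 3339 - 3778 = -439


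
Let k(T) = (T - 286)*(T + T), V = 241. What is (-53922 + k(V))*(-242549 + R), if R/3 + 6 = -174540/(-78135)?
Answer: 95535504541140/5209 ≈ 1.8340e+10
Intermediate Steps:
k(T) = 2*T*(-286 + T) (k(T) = (-286 + T)*(2*T) = 2*T*(-286 + T))
R = -58854/5209 (R = -18 + 3*(-174540/(-78135)) = -18 + 3*(-174540*(-1/78135)) = -18 + 3*(11636/5209) = -18 + 34908/5209 = -58854/5209 ≈ -11.299)
(-53922 + k(V))*(-242549 + R) = (-53922 + 2*241*(-286 + 241))*(-242549 - 58854/5209) = (-53922 + 2*241*(-45))*(-1263496595/5209) = (-53922 - 21690)*(-1263496595/5209) = -75612*(-1263496595/5209) = 95535504541140/5209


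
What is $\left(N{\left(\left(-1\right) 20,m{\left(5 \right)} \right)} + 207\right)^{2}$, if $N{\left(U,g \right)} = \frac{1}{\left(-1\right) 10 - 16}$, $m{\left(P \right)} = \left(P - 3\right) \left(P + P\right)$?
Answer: $\frac{28955161}{676} \approx 42833.0$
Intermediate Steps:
$m{\left(P \right)} = 2 P \left(-3 + P\right)$ ($m{\left(P \right)} = \left(-3 + P\right) 2 P = 2 P \left(-3 + P\right)$)
$N{\left(U,g \right)} = - \frac{1}{26}$ ($N{\left(U,g \right)} = \frac{1}{-10 - 16} = \frac{1}{-26} = - \frac{1}{26}$)
$\left(N{\left(\left(-1\right) 20,m{\left(5 \right)} \right)} + 207\right)^{2} = \left(- \frac{1}{26} + 207\right)^{2} = \left(\frac{5381}{26}\right)^{2} = \frac{28955161}{676}$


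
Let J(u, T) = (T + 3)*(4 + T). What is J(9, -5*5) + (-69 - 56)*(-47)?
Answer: 6337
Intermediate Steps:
J(u, T) = (3 + T)*(4 + T)
J(9, -5*5) + (-69 - 56)*(-47) = (12 + (-5*5)**2 + 7*(-5*5)) + (-69 - 56)*(-47) = (12 + (-25)**2 + 7*(-25)) - 125*(-47) = (12 + 625 - 175) + 5875 = 462 + 5875 = 6337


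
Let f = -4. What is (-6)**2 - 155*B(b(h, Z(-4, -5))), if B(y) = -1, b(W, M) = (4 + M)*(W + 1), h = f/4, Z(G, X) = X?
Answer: 191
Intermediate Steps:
h = -1 (h = -4/4 = -4*1/4 = -1)
b(W, M) = (1 + W)*(4 + M) (b(W, M) = (4 + M)*(1 + W) = (1 + W)*(4 + M))
(-6)**2 - 155*B(b(h, Z(-4, -5))) = (-6)**2 - 155*(-1) = 36 + 155 = 191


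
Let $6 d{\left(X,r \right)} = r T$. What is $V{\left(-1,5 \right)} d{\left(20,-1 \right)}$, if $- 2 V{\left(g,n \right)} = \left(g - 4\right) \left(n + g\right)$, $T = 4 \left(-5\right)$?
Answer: $\frac{100}{3} \approx 33.333$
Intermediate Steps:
$T = -20$
$V{\left(g,n \right)} = - \frac{\left(-4 + g\right) \left(g + n\right)}{2}$ ($V{\left(g,n \right)} = - \frac{\left(g - 4\right) \left(n + g\right)}{2} = - \frac{\left(-4 + g\right) \left(g + n\right)}{2}$)
$d{\left(X,r \right)} = - \frac{10 r}{3}$ ($d{\left(X,r \right)} = \frac{r \left(-20\right)}{6} = \frac{\left(-20\right) r}{6} = - \frac{10 r}{3}$)
$V{\left(-1,5 \right)} d{\left(20,-1 \right)} = \left(2 \left(-1\right) + 2 \cdot 5 - \frac{\left(-1\right)^{2}}{2} - \left(- \frac{1}{2}\right) 5\right) \left(\left(- \frac{10}{3}\right) \left(-1\right)\right) = \left(-2 + 10 - \frac{1}{2} + \frac{5}{2}\right) \frac{10}{3} = 10 \cdot \frac{10}{3} = \frac{100}{3}$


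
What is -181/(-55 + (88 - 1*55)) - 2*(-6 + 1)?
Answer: 401/22 ≈ 18.227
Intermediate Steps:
-181/(-55 + (88 - 1*55)) - 2*(-6 + 1) = -181/(-55 + (88 - 55)) - 2*(-5) = -181/(-55 + 33) + 10 = -181/(-22) + 10 = -181*(-1/22) + 10 = 181/22 + 10 = 401/22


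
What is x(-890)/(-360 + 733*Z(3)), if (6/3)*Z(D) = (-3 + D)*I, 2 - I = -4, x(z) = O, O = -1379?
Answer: 1379/360 ≈ 3.8306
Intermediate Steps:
x(z) = -1379
I = 6 (I = 2 - 1*(-4) = 2 + 4 = 6)
Z(D) = -9 + 3*D (Z(D) = ((-3 + D)*6)/2 = (-18 + 6*D)/2 = -9 + 3*D)
x(-890)/(-360 + 733*Z(3)) = -1379/(-360 + 733*(-9 + 3*3)) = -1379/(-360 + 733*(-9 + 9)) = -1379/(-360 + 733*0) = -1379/(-360 + 0) = -1379/(-360) = -1379*(-1/360) = 1379/360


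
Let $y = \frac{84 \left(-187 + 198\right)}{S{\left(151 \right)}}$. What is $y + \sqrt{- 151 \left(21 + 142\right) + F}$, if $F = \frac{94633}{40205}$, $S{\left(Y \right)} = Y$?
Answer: $\frac{924}{151} + \frac{2 i \sqrt{82193559590}}{3655} \approx 6.1192 + 156.88 i$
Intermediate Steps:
$F = \frac{8603}{3655}$ ($F = 94633 \cdot \frac{1}{40205} = \frac{8603}{3655} \approx 2.3538$)
$y = \frac{924}{151}$ ($y = \frac{84 \left(-187 + 198\right)}{151} = 84 \cdot 11 \cdot \frac{1}{151} = 924 \cdot \frac{1}{151} = \frac{924}{151} \approx 6.1192$)
$y + \sqrt{- 151 \left(21 + 142\right) + F} = \frac{924}{151} + \sqrt{- 151 \left(21 + 142\right) + \frac{8603}{3655}} = \frac{924}{151} + \sqrt{\left(-151\right) 163 + \frac{8603}{3655}} = \frac{924}{151} + \sqrt{-24613 + \frac{8603}{3655}} = \frac{924}{151} + \sqrt{- \frac{89951912}{3655}} = \frac{924}{151} + \frac{2 i \sqrt{82193559590}}{3655}$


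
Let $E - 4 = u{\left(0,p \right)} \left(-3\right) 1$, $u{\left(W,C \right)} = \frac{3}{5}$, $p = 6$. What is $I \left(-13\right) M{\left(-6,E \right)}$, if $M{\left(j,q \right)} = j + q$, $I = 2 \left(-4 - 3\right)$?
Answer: $- \frac{3458}{5} \approx -691.6$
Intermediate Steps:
$u{\left(W,C \right)} = \frac{3}{5}$ ($u{\left(W,C \right)} = 3 \cdot \frac{1}{5} = \frac{3}{5}$)
$E = \frac{11}{5}$ ($E = 4 + \frac{3}{5} \left(-3\right) 1 = 4 - \frac{9}{5} = \frac{11}{5} \approx 2.2$)
$I = -14$ ($I = 2 \left(-7\right) = -14$)
$I \left(-13\right) M{\left(-6,E \right)} = \left(-14\right) \left(-13\right) \left(-6 + \frac{11}{5}\right) = 182 \left(- \frac{19}{5}\right) = - \frac{3458}{5}$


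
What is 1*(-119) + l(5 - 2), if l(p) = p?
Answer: -116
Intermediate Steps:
1*(-119) + l(5 - 2) = 1*(-119) + (5 - 2) = -119 + 3 = -116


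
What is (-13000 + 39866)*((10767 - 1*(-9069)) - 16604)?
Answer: 86830912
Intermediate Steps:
(-13000 + 39866)*((10767 - 1*(-9069)) - 16604) = 26866*((10767 + 9069) - 16604) = 26866*(19836 - 16604) = 26866*3232 = 86830912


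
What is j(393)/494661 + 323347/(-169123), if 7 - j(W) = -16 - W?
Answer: -159876795199/83658552303 ≈ -1.9111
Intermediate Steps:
j(W) = 23 + W (j(W) = 7 - (-16 - W) = 7 + (16 + W) = 23 + W)
j(393)/494661 + 323347/(-169123) = (23 + 393)/494661 + 323347/(-169123) = 416*(1/494661) + 323347*(-1/169123) = 416/494661 - 323347/169123 = -159876795199/83658552303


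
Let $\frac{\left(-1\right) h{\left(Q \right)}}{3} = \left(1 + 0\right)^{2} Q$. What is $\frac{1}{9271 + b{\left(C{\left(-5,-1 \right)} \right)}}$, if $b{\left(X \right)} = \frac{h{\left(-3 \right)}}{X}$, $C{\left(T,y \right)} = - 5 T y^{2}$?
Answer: $\frac{25}{231784} \approx 0.00010786$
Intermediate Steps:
$C{\left(T,y \right)} = - 5 T y^{2}$
$h{\left(Q \right)} = - 3 Q$ ($h{\left(Q \right)} = - 3 \left(1 + 0\right)^{2} Q = - 3 \cdot 1^{2} Q = - 3 \cdot 1 Q = - 3 Q$)
$b{\left(X \right)} = \frac{9}{X}$ ($b{\left(X \right)} = \frac{\left(-3\right) \left(-3\right)}{X} = \frac{9}{X}$)
$\frac{1}{9271 + b{\left(C{\left(-5,-1 \right)} \right)}} = \frac{1}{9271 + \frac{9}{\left(-5\right) \left(-5\right) \left(-1\right)^{2}}} = \frac{1}{9271 + \frac{9}{\left(-5\right) \left(-5\right) 1}} = \frac{1}{9271 + \frac{9}{25}} = \frac{1}{\frac{231784}{25}} = \frac{25}{231784}$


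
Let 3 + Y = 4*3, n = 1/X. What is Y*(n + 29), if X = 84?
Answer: 7311/28 ≈ 261.11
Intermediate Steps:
n = 1/84 ≈ 0.011905
Y = 9 (Y = -3 + 4*3 = -3 + 12 = 9)
Y*(n + 29) = 9*(1/84 + 29) = 9*(2437/84) = 7311/28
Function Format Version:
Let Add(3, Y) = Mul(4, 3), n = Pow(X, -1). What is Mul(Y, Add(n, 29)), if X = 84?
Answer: Rational(7311, 28) ≈ 261.11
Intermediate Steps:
n = Rational(1, 84) (n = Pow(84, -1) = Rational(1, 84) ≈ 0.011905)
Y = 9 (Y = Add(-3, Mul(4, 3)) = Add(-3, 12) = 9)
Mul(Y, Add(n, 29)) = Mul(9, Add(Rational(1, 84), 29)) = Mul(9, Rational(2437, 84)) = Rational(7311, 28)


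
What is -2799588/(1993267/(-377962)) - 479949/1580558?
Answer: 98379254948636745/185322006058 ≈ 5.3086e+5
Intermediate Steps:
-2799588/(1993267/(-377962)) - 479949/1580558 = -2799588/(1993267*(-1/377962)) - 479949*1/1580558 = -2799588/(-1993267/377962) - 479949/1580558 = -2799588*(-377962/1993267) - 479949/1580558 = 1058137879656/1993267 - 479949/1580558 = 98379254948636745/185322006058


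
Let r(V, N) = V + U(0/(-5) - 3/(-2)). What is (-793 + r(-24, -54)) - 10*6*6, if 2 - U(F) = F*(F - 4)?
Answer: -4685/4 ≈ -1171.3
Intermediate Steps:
U(F) = 2 - F*(-4 + F) (U(F) = 2 - F*(F - 4) = 2 - F*(-4 + F))
r(V, N) = 23/4 + V (r(V, N) = V + (2 - (0/(-5) - 3/(-2))² + 4*(0/(-5) - 3/(-2))) = V + (2 - (0*(-⅕) - 3*(-½))² + 4*(0*(-⅕) - 3*(-½))) = V + (2 - (0 + 3/2)² + 4*(0 + 3/2)) = V + (2 - (3/2)² + 4*(3/2)) = V + (2 - 1*9/4 + 6) = V + (2 - 9/4 + 6) = V + 23/4 = 23/4 + V)
(-793 + r(-24, -54)) - 10*6*6 = (-793 + (23/4 - 24)) - 10*6*6 = (-793 - 73/4) - 60*6 = -3245/4 - 360 = -4685/4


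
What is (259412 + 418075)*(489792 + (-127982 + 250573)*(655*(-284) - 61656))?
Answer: -20570103324846588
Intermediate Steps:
(259412 + 418075)*(489792 + (-127982 + 250573)*(655*(-284) - 61656)) = 677487*(489792 + 122591*(-186020 - 61656)) = 677487*(489792 + 122591*(-247676)) = 677487*(489792 - 30362848516) = 677487*(-30362358724) = -20570103324846588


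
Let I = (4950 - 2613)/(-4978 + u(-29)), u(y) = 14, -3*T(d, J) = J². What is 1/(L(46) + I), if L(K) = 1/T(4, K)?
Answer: -656489/309999 ≈ -2.1177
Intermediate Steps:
T(d, J) = -J²/3
L(K) = -3/K² (L(K) = 1/(-K²/3) = -3/K²)
I = -2337/4964 (I = (4950 - 2613)/(-4978 + 14) = 2337/(-4964) = 2337*(-1/4964) = -2337/4964 ≈ -0.47079)
1/(L(46) + I) = 1/(-3/46² - 2337/4964) = 1/(-3*1/2116 - 2337/4964) = 1/(-3/2116 - 2337/4964) = 1/(-309999/656489) = -656489/309999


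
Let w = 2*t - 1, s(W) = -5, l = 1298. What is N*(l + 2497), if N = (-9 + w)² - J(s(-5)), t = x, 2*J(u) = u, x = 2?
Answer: 292215/2 ≈ 1.4611e+5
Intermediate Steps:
J(u) = u/2
t = 2
w = 3 (w = 2*2 - 1 = 4 - 1 = 3)
N = 77/2 (N = (-9 + 3)² - (-5)/2 = (-6)² - 1*(-5/2) = 36 + 5/2 = 77/2 ≈ 38.500)
N*(l + 2497) = 77*(1298 + 2497)/2 = (77/2)*3795 = 292215/2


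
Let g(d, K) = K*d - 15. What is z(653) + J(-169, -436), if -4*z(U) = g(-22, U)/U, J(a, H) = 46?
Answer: 134533/2612 ≈ 51.506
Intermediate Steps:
g(d, K) = -15 + K*d
z(U) = -(-15 - 22*U)/(4*U) (z(U) = -(-15 + U*(-22))/(4*U) = -(-15 - 22*U)/(4*U))
z(653) + J(-169, -436) = (1/4)*(15 + 22*653)/653 + 46 = (1/4)*(1/653)*(15 + 14366) + 46 = (1/4)*(1/653)*14381 + 46 = 14381/2612 + 46 = 134533/2612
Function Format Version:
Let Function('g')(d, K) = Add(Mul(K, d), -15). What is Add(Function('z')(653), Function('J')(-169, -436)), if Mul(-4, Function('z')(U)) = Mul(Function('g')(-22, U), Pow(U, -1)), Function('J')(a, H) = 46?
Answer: Rational(134533, 2612) ≈ 51.506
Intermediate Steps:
Function('g')(d, K) = Add(-15, Mul(K, d))
Function('z')(U) = Mul(Rational(-1, 4), Pow(U, -1), Add(-15, Mul(-22, U))) (Function('z')(U) = Mul(Rational(-1, 4), Mul(Add(-15, Mul(U, -22)), Pow(U, -1))) = Mul(Rational(-1, 4), Mul(Add(-15, Mul(-22, U)), Pow(U, -1))) = Mul(Rational(-1, 4), Mul(Pow(U, -1), Add(-15, Mul(-22, U)))) = Mul(Rational(-1, 4), Pow(U, -1), Add(-15, Mul(-22, U))))
Add(Function('z')(653), Function('J')(-169, -436)) = Add(Mul(Rational(1, 4), Pow(653, -1), Add(15, Mul(22, 653))), 46) = Add(Mul(Rational(1, 4), Rational(1, 653), Add(15, 14366)), 46) = Add(Mul(Rational(1, 4), Rational(1, 653), 14381), 46) = Add(Rational(14381, 2612), 46) = Rational(134533, 2612)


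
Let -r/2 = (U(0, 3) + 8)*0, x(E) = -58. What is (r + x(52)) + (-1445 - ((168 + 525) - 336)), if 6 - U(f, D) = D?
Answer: -1860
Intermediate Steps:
U(f, D) = 6 - D
r = 0 (r = -2*((6 - 1*3) + 8)*0 = -2*((6 - 3) + 8)*0 = -2*(3 + 8)*0 = -22*0 = -2*0 = 0)
(r + x(52)) + (-1445 - ((168 + 525) - 336)) = (0 - 58) + (-1445 - ((168 + 525) - 336)) = -58 + (-1445 - (693 - 336)) = -58 + (-1445 - 1*357) = -58 + (-1445 - 357) = -58 - 1802 = -1860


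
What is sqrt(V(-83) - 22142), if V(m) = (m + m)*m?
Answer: 2*I*sqrt(2091) ≈ 91.455*I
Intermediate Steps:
V(m) = 2*m**2 (V(m) = (2*m)*m = 2*m**2)
sqrt(V(-83) - 22142) = sqrt(2*(-83)**2 - 22142) = sqrt(2*6889 - 22142) = sqrt(13778 - 22142) = sqrt(-8364) = 2*I*sqrt(2091)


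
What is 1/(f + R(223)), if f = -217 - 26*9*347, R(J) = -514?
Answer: -1/81929 ≈ -1.2206e-5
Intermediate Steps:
f = -81415 (f = -217 - 234*347 = -217 - 81198 = -81415)
1/(f + R(223)) = 1/(-81415 - 514) = 1/(-81929) = -1/81929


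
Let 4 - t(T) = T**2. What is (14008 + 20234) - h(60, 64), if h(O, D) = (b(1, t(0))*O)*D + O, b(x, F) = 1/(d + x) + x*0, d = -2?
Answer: 38022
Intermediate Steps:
t(T) = 4 - T**2
b(x, F) = 1/(-2 + x) (b(x, F) = 1/(-2 + x) + x*0 = 1/(-2 + x) + 0 = 1/(-2 + x))
h(O, D) = O - D*O (h(O, D) = (O/(-2 + 1))*D + O = (O/(-1))*D + O = (-O)*D + O = -D*O + O = O - D*O)
(14008 + 20234) - h(60, 64) = (14008 + 20234) - 60*(1 - 1*64) = 34242 - 60*(1 - 64) = 34242 - 60*(-63) = 34242 - 1*(-3780) = 34242 + 3780 = 38022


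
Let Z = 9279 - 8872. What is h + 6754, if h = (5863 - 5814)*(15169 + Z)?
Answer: 769978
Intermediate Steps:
Z = 407
h = 763224 (h = (5863 - 5814)*(15169 + 407) = 49*15576 = 763224)
h + 6754 = 763224 + 6754 = 769978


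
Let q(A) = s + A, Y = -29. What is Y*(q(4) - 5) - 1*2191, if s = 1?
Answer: -2191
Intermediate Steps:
q(A) = 1 + A
Y*(q(4) - 5) - 1*2191 = -29*((1 + 4) - 5) - 1*2191 = -29*(5 - 5) - 2191 = -29*0 - 2191 = 0 - 2191 = -2191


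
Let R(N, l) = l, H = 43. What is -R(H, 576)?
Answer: -576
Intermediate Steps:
-R(H, 576) = -1*576 = -576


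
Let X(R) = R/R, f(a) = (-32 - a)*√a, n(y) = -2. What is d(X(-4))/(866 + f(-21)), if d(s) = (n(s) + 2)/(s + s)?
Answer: 0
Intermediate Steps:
f(a) = √a*(-32 - a)
X(R) = 1
d(s) = 0 (d(s) = (-2 + 2)/(s + s) = 0/((2*s)) = 0*(1/(2*s)) = 0)
d(X(-4))/(866 + f(-21)) = 0/(866 + √(-21)*(-32 - 1*(-21))) = 0/(866 + (I*√21)*(-32 + 21)) = 0/(866 + (I*√21)*(-11)) = 0/(866 - 11*I*√21) = 0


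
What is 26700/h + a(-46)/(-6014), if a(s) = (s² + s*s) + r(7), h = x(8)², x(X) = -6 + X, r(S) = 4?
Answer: 20069607/3007 ≈ 6674.3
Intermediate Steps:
h = 4 (h = (-6 + 8)² = 2² = 4)
a(s) = 4 + 2*s² (a(s) = (s² + s*s) + 4 = (s² + s²) + 4 = 2*s² + 4 = 4 + 2*s²)
26700/h + a(-46)/(-6014) = 26700/4 + (4 + 2*(-46)²)/(-6014) = 26700*(¼) + (4 + 2*2116)*(-1/6014) = 6675 + (4 + 4232)*(-1/6014) = 6675 + 4236*(-1/6014) = 6675 - 2118/3007 = 20069607/3007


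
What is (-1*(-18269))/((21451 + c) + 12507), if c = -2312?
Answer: 18269/31646 ≈ 0.57729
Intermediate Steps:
(-1*(-18269))/((21451 + c) + 12507) = (-1*(-18269))/((21451 - 2312) + 12507) = 18269/(19139 + 12507) = 18269/31646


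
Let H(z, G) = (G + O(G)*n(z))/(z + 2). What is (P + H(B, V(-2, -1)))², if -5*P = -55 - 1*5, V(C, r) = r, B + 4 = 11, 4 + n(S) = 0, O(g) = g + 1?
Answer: 11449/81 ≈ 141.35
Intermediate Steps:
O(g) = 1 + g
n(S) = -4 (n(S) = -4 + 0 = -4)
B = 7 (B = -4 + 11 = 7)
P = 12 (P = -(-55 - 1*5)/5 = -(-55 - 5)/5 = -⅕*(-60) = 12)
H(z, G) = (-4 - 3*G)/(2 + z) (H(z, G) = (G + (1 + G)*(-4))/(z + 2) = (G + (-4 - 4*G))/(2 + z) = (-4 - 3*G)/(2 + z))
(P + H(B, V(-2, -1)))² = (12 + (-4 - 3*(-1))/(2 + 7))² = (12 + (-4 + 3)/9)² = (12 + (⅑)*(-1))² = (12 - ⅑)² = (107/9)² = 11449/81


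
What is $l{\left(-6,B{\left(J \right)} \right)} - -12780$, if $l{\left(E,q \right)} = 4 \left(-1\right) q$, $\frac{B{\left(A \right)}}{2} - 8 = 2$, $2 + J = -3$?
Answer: $12700$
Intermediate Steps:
$J = -5$ ($J = -2 - 3 = -5$)
$B{\left(A \right)} = 20$ ($B{\left(A \right)} = 16 + 2 \cdot 2 = 16 + 4 = 20$)
$l{\left(E,q \right)} = - 4 q$
$l{\left(-6,B{\left(J \right)} \right)} - -12780 = \left(-4\right) 20 - -12780 = -80 + 12780 = 12700$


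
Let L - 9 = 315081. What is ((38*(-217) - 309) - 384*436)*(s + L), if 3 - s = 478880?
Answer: 28823072473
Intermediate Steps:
L = 315090 (L = 9 + 315081 = 315090)
s = -478877 (s = 3 - 1*478880 = 3 - 478880 = -478877)
((38*(-217) - 309) - 384*436)*(s + L) = ((38*(-217) - 309) - 384*436)*(-478877 + 315090) = ((-8246 - 309) - 167424)*(-163787) = (-8555 - 167424)*(-163787) = -175979*(-163787) = 28823072473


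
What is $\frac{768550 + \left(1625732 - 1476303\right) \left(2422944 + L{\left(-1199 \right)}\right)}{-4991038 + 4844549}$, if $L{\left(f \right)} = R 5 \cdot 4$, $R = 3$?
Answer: $- \frac{362067833266}{146489} \approx -2.4716 \cdot 10^{6}$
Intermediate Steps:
$L{\left(f \right)} = 60$ ($L{\left(f \right)} = 3 \cdot 5 \cdot 4 = 15 \cdot 4 = 60$)
$\frac{768550 + \left(1625732 - 1476303\right) \left(2422944 + L{\left(-1199 \right)}\right)}{-4991038 + 4844549} = \frac{768550 + \left(1625732 - 1476303\right) \left(2422944 + 60\right)}{-4991038 + 4844549} = \frac{768550 + 149429 \cdot 2423004}{-146489} = \left(768550 + 362067064716\right) \left(- \frac{1}{146489}\right) = 362067833266 \left(- \frac{1}{146489}\right) = - \frac{362067833266}{146489}$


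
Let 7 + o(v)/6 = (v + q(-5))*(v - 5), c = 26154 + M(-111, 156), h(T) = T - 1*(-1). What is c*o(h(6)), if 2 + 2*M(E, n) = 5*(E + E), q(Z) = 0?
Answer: 1075116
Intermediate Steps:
M(E, n) = -1 + 5*E (M(E, n) = -1 + (5*(E + E))/2 = -1 + (5*(2*E))/2 = -1 + (10*E)/2 = -1 + 5*E)
h(T) = 1 + T (h(T) = T + 1 = 1 + T)
c = 25598 (c = 26154 + (-1 + 5*(-111)) = 26154 + (-1 - 555) = 26154 - 556 = 25598)
o(v) = -42 + 6*v*(-5 + v) (o(v) = -42 + 6*((v + 0)*(v - 5)) = -42 + 6*(v*(-5 + v)) = -42 + 6*v*(-5 + v))
c*o(h(6)) = 25598*(-42 - 30*(1 + 6) + 6*(1 + 6)²) = 25598*(-42 - 30*7 + 6*7²) = 25598*(-42 - 210 + 6*49) = 25598*(-42 - 210 + 294) = 25598*42 = 1075116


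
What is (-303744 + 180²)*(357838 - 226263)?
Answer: -35702086800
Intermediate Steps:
(-303744 + 180²)*(357838 - 226263) = (-303744 + 32400)*131575 = -271344*131575 = -35702086800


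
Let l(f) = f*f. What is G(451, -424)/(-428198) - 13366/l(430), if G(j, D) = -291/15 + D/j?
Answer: -322438705426/4463423550025 ≈ -0.072240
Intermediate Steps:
l(f) = f²
G(j, D) = -97/5 + D/j (G(j, D) = -291*1/15 + D/j = -97/5 + D/j)
G(451, -424)/(-428198) - 13366/l(430) = (-97/5 - 424/451)/(-428198) - 13366/(430²) = (-97/5 - 424*1/451)*(-1/428198) - 13366/184900 = (-97/5 - 424/451)*(-1/428198) - 13366*1/184900 = -45867/2255*(-1/428198) - 6683/92450 = 45867/965586490 - 6683/92450 = -322438705426/4463423550025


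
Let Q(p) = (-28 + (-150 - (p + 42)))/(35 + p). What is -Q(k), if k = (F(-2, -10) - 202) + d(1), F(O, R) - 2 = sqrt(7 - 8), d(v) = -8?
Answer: -415/5986 - 37*I/5986 ≈ -0.069328 - 0.0061811*I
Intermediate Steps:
F(O, R) = 2 + I (F(O, R) = 2 + sqrt(7 - 8) = 2 + sqrt(-1) = 2 + I)
k = -208 + I (k = ((2 + I) - 202) - 8 = (-200 + I) - 8 = -208 + I ≈ -208.0 + 1.0*I)
Q(p) = (-220 - p)/(35 + p) (Q(p) = (-28 + (-150 - (42 + p)))/(35 + p) = (-28 + (-150 + (-42 - p)))/(35 + p) = (-28 + (-192 - p))/(35 + p) = (-220 - p)/(35 + p))
-Q(k) = -(-220 - (-208 + I))/(35 + (-208 + I)) = -(-220 + (208 - I))/(-173 + I) = -(-173 - I)/29930*(-12 - I) = -(-173 - I)*(-12 - I)/29930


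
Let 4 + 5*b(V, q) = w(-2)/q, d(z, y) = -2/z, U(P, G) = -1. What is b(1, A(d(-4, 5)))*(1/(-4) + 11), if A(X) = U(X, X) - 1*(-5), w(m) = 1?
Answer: -129/16 ≈ -8.0625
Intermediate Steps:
A(X) = 4 (A(X) = -1 - 1*(-5) = -1 + 5 = 4)
b(V, q) = -⅘ + 1/(5*q) (b(V, q) = -⅘ + (1/q)/5 = -⅘ + 1/(5*q))
b(1, A(d(-4, 5)))*(1/(-4) + 11) = ((⅕)*(1 - 4*4)/4)*(1/(-4) + 11) = ((⅕)*(¼)*(1 - 16))*(-¼ + 11) = ((⅕)*(¼)*(-15))*(43/4) = -¾*43/4 = -129/16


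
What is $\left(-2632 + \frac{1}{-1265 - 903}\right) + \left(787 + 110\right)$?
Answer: $- \frac{3761481}{2168} \approx -1735.0$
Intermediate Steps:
$\left(-2632 + \frac{1}{-1265 - 903}\right) + \left(787 + 110\right) = \left(-2632 + \frac{1}{-2168}\right) + 897 = \left(-2632 - \frac{1}{2168}\right) + 897 = - \frac{5706177}{2168} + 897 = - \frac{3761481}{2168}$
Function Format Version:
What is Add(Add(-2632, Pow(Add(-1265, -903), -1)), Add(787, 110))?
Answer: Rational(-3761481, 2168) ≈ -1735.0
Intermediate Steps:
Add(Add(-2632, Pow(Add(-1265, -903), -1)), Add(787, 110)) = Add(Add(-2632, Pow(-2168, -1)), 897) = Add(Add(-2632, Rational(-1, 2168)), 897) = Add(Rational(-5706177, 2168), 897) = Rational(-3761481, 2168)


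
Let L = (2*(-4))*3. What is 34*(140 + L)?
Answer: 3944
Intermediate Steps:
L = -24 (L = -8*3 = -24)
34*(140 + L) = 34*(140 - 24) = 34*116 = 3944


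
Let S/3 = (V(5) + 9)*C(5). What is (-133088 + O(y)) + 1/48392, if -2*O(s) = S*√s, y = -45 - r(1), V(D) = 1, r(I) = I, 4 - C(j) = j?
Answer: -6440394495/48392 + 15*I*√46 ≈ -1.3309e+5 + 101.73*I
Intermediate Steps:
C(j) = 4 - j
S = -30 (S = 3*((1 + 9)*(4 - 1*5)) = 3*(10*(4 - 5)) = 3*(10*(-1)) = 3*(-10) = -30)
y = -46 (y = -45 - 1*1 = -45 - 1 = -46)
O(s) = 15*√s (O(s) = -(-15)*√s = 15*√s)
(-133088 + O(y)) + 1/48392 = (-133088 + 15*√(-46)) + 1/48392 = (-133088 + 15*(I*√46)) + 1/48392 = (-133088 + 15*I*√46) + 1/48392 = -6440394495/48392 + 15*I*√46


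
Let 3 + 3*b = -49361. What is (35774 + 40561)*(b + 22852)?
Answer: 488340440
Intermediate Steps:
b = -49364/3 (b = -1 + (⅓)*(-49361) = -1 - 49361/3 = -49364/3 ≈ -16455.)
(35774 + 40561)*(b + 22852) = (35774 + 40561)*(-49364/3 + 22852) = 76335*(19192/3) = 488340440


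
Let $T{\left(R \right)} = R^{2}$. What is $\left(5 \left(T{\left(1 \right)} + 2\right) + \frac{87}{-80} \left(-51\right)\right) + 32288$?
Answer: $\frac{2588677}{80} \approx 32358.0$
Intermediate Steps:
$\left(5 \left(T{\left(1 \right)} + 2\right) + \frac{87}{-80} \left(-51\right)\right) + 32288 = \left(5 \left(1^{2} + 2\right) + \frac{87}{-80} \left(-51\right)\right) + 32288 = \left(5 \left(1 + 2\right) + 87 \left(- \frac{1}{80}\right) \left(-51\right)\right) + 32288 = \left(5 \cdot 3 - - \frac{4437}{80}\right) + 32288 = \left(15 + \frac{4437}{80}\right) + 32288 = \frac{5637}{80} + 32288 = \frac{2588677}{80}$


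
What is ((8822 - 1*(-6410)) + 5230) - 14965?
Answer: 5497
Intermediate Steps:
((8822 - 1*(-6410)) + 5230) - 14965 = ((8822 + 6410) + 5230) - 14965 = (15232 + 5230) - 14965 = 20462 - 14965 = 5497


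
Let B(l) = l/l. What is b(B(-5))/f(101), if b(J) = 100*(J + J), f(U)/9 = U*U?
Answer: 200/91809 ≈ 0.0021784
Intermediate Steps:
f(U) = 9*U**2 (f(U) = 9*(U*U) = 9*U**2)
B(l) = 1
b(J) = 200*J (b(J) = 100*(2*J) = 200*J)
b(B(-5))/f(101) = (200*1)/((9*101**2)) = 200/((9*10201)) = 200/91809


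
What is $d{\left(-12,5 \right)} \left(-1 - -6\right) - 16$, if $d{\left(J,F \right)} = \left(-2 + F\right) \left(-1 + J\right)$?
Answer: $-211$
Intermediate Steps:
$d{\left(J,F \right)} = \left(-1 + J\right) \left(-2 + F\right)$
$d{\left(-12,5 \right)} \left(-1 - -6\right) - 16 = \left(2 - 5 - -24 + 5 \left(-12\right)\right) \left(-1 - -6\right) - 16 = \left(2 - 5 + 24 - 60\right) \left(-1 + 6\right) - 16 = \left(-39\right) 5 - 16 = -195 - 16 = -211$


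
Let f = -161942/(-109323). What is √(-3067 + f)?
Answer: I*√4070844747753/36441 ≈ 55.367*I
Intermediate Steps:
f = 161942/109323 (f = -161942*(-1/109323) = 161942/109323 ≈ 1.4813)
√(-3067 + f) = √(-3067 + 161942/109323) = √(-335131699/109323) = I*√4070844747753/36441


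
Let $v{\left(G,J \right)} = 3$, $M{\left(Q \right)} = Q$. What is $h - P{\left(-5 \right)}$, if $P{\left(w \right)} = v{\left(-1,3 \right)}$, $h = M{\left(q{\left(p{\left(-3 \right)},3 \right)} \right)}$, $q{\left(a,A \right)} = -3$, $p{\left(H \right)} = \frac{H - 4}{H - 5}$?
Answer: $-6$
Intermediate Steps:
$p{\left(H \right)} = \frac{-4 + H}{-5 + H}$
$h = -3$
$P{\left(w \right)} = 3$
$h - P{\left(-5 \right)} = -3 - 3 = -6$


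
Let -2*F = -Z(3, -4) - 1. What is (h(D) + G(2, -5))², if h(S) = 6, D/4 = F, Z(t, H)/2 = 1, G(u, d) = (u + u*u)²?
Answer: 1764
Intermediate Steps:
G(u, d) = (u + u²)²
Z(t, H) = 2 (Z(t, H) = 2*1 = 2)
F = 3/2 (F = -(-1*2 - 1)/2 = -(-2 - 1)/2 = -½*(-3) = 3/2 ≈ 1.5000)
D = 6 (D = 4*(3/2) = 6)
(h(D) + G(2, -5))² = (6 + 2²*(1 + 2)²)² = (6 + 4*3²)² = (6 + 4*9)² = (6 + 36)² = 42² = 1764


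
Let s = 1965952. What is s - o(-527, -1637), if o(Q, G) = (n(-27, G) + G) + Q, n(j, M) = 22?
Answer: 1968094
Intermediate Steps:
o(Q, G) = 22 + G + Q (o(Q, G) = (22 + G) + Q = 22 + G + Q)
s - o(-527, -1637) = 1965952 - (22 - 1637 - 527) = 1965952 - 1*(-2142) = 1965952 + 2142 = 1968094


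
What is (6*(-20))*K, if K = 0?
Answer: 0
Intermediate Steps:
(6*(-20))*K = (6*(-20))*0 = -120*0 = 0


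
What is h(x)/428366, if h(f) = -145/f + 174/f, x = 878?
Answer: 29/376105348 ≈ 7.7106e-8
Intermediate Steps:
h(f) = 29/f
h(x)/428366 = (29/878)/428366 = (29*(1/878))*(1/428366) = (29/878)*(1/428366) = 29/376105348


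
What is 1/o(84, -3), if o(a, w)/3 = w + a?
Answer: 1/243 ≈ 0.0041152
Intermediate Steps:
o(a, w) = 3*a + 3*w (o(a, w) = 3*(w + a) = 3*(a + w) = 3*a + 3*w)
1/o(84, -3) = 1/(3*84 + 3*(-3)) = 1/(252 - 9) = 1/243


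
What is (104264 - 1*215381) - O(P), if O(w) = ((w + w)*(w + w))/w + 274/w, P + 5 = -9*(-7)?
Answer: -3229258/29 ≈ -1.1135e+5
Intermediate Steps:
P = 58 (P = -5 - 9*(-7) = -5 + 63 = 58)
O(w) = 4*w + 274/w (O(w) = ((2*w)*(2*w))/w + 274/w = (4*w²)/w + 274/w = 4*w + 274/w)
(104264 - 1*215381) - O(P) = (104264 - 1*215381) - (4*58 + 274/58) = (104264 - 215381) - (232 + 274*(1/58)) = -111117 - (232 + 137/29) = -111117 - 1*6865/29 = -111117 - 6865/29 = -3229258/29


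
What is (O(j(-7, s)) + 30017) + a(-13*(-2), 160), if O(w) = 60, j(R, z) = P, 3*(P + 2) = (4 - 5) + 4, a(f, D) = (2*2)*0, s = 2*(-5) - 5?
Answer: 30077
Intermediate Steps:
s = -15 (s = -10 - 5 = -15)
a(f, D) = 0 (a(f, D) = 4*0 = 0)
P = -1 (P = -2 + ((4 - 5) + 4)/3 = -2 + (-1 + 4)/3 = -2 + (⅓)*3 = -2 + 1 = -1)
j(R, z) = -1
(O(j(-7, s)) + 30017) + a(-13*(-2), 160) = (60 + 30017) + 0 = 30077 + 0 = 30077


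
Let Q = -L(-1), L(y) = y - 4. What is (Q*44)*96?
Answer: 21120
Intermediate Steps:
L(y) = -4 + y
Q = 5 (Q = -(-4 - 1) = -1*(-5) = 5)
(Q*44)*96 = (5*44)*96 = 220*96 = 21120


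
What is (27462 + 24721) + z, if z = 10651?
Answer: 62834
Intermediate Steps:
(27462 + 24721) + z = (27462 + 24721) + 10651 = 52183 + 10651 = 62834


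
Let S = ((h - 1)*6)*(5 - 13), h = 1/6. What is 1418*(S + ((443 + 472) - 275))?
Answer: 964240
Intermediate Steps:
h = 1/6 ≈ 0.16667
S = 40 (S = ((1/6 - 1)*6)*(5 - 13) = -5/6*6*(-8) = -5*(-8) = 40)
1418*(S + ((443 + 472) - 275)) = 1418*(40 + ((443 + 472) - 275)) = 1418*(40 + (915 - 275)) = 1418*(40 + 640) = 1418*680 = 964240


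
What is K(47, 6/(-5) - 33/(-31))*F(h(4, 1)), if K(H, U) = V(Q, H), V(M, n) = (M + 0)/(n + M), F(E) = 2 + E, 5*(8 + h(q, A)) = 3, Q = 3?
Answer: -81/250 ≈ -0.32400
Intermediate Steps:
h(q, A) = -37/5 (h(q, A) = -8 + (⅕)*3 = -8 + ⅗ = -37/5)
V(M, n) = M/(M + n)
K(H, U) = 3/(3 + H)
K(47, 6/(-5) - 33/(-31))*F(h(4, 1)) = (3/(3 + 47))*(2 - 37/5) = (3/50)*(-27/5) = -81/250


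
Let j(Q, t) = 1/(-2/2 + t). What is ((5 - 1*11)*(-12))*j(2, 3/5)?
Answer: -180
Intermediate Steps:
j(Q, t) = 1/(-1 + t) (j(Q, t) = 1/(-2*½ + t) = 1/(-1 + t))
((5 - 1*11)*(-12))*j(2, 3/5) = ((5 - 1*11)*(-12))/(-1 + 3/5) = ((5 - 11)*(-12))/(-1 + 3*(⅕)) = (-6*(-12))/(-1 + ⅗) = 72/(-⅖) = 72*(-5/2) = -180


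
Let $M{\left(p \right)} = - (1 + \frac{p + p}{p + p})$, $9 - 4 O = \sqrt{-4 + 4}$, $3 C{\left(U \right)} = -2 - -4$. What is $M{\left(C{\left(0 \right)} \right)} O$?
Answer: $- \frac{9}{2} \approx -4.5$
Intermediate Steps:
$C{\left(U \right)} = \frac{2}{3}$ ($C{\left(U \right)} = \frac{-2 - -4}{3} = \frac{-2 + 4}{3} = \frac{1}{3} \cdot 2 = \frac{2}{3}$)
$O = \frac{9}{4}$ ($O = \frac{9}{4} - \frac{\sqrt{-4 + 4}}{4} = \frac{9}{4} - \frac{\sqrt{0}}{4} = \frac{9}{4} - 0 = \frac{9}{4} + 0 = \frac{9}{4} \approx 2.25$)
$M{\left(p \right)} = -2$ ($M{\left(p \right)} = - (1 + \frac{2 p}{2 p}) = - (1 + 2 p \frac{1}{2 p}) = - (1 + 1) = \left(-1\right) 2 = -2$)
$M{\left(C{\left(0 \right)} \right)} O = \left(-2\right) \frac{9}{4} = - \frac{9}{2}$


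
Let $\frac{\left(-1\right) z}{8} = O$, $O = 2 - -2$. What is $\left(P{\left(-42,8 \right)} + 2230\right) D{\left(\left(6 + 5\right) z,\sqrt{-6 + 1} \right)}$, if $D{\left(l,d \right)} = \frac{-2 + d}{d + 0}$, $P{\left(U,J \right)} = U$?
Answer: $2188 + \frac{4376 i \sqrt{5}}{5} \approx 2188.0 + 1957.0 i$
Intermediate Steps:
$O = 4$ ($O = 2 + 2 = 4$)
$z = -32$ ($z = \left(-8\right) 4 = -32$)
$D{\left(l,d \right)} = \frac{-2 + d}{d}$
$\left(P{\left(-42,8 \right)} + 2230\right) D{\left(\left(6 + 5\right) z,\sqrt{-6 + 1} \right)} = \left(-42 + 2230\right) \frac{-2 + \sqrt{-6 + 1}}{\sqrt{-6 + 1}} = 2188 \frac{-2 + \sqrt{-5}}{\sqrt{-5}} = 2188 \frac{-2 + i \sqrt{5}}{i \sqrt{5}} = 2188 - \frac{i \sqrt{5}}{5} \left(-2 + i \sqrt{5}\right) = 2188 \left(- \frac{i \sqrt{5} \left(-2 + i \sqrt{5}\right)}{5}\right) = - \frac{2188 i \sqrt{5} \left(-2 + i \sqrt{5}\right)}{5}$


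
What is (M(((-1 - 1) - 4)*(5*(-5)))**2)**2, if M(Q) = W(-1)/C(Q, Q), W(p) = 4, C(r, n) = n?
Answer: 16/31640625 ≈ 5.0568e-7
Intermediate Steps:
M(Q) = 4/Q
(M(((-1 - 1) - 4)*(5*(-5)))**2)**2 = ((4/((((-1 - 1) - 4)*(5*(-5)))))**2)**2 = ((4/(((-2 - 4)*(-25))))**2)**2 = ((4/((-6*(-25))))**2)**2 = ((4/150)**2)**2 = ((4*(1/150))**2)**2 = ((2/75)**2)**2 = (4/5625)**2 = 16/31640625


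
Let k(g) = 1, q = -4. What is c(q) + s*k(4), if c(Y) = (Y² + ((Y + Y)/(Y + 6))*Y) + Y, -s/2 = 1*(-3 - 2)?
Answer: 38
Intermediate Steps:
s = 10 (s = -2*(-3 - 2) = -2*(-5) = 10)
c(Y) = Y + Y² + 2*Y²/(6 + Y) (c(Y) = (Y² + ((2*Y)/(6 + Y))*Y) + Y = (Y² + (2*Y/(6 + Y))*Y) + Y = (Y² + 2*Y²/(6 + Y)) + Y = Y + Y² + 2*Y²/(6 + Y))
c(q) + s*k(4) = -4*(6 + (-4)² + 9*(-4))/(6 - 4) + 10*1 = -4*(6 + 16 - 36)/2 + 10 = -4*½*(-14) + 10 = 28 + 10 = 38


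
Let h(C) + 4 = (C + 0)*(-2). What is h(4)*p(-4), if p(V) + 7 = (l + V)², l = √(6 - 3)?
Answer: -144 + 96*√3 ≈ 22.277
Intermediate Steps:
h(C) = -4 - 2*C (h(C) = -4 + (C + 0)*(-2) = -4 + C*(-2) = -4 - 2*C)
l = √3 ≈ 1.7320
p(V) = -7 + (V + √3)² (p(V) = -7 + (√3 + V)² = -7 + (V + √3)²)
h(4)*p(-4) = (-4 - 2*4)*(-7 + (-4 + √3)²) = (-4 - 8)*(-7 + (-4 + √3)²) = -12*(-7 + (-4 + √3)²) = 84 - 12*(-4 + √3)²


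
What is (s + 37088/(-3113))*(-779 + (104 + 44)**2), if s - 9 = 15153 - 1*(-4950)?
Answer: 1321824374000/3113 ≈ 4.2461e+8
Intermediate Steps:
s = 20112 (s = 9 + (15153 - 1*(-4950)) = 9 + (15153 + 4950) = 9 + 20103 = 20112)
(s + 37088/(-3113))*(-779 + (104 + 44)**2) = (20112 + 37088/(-3113))*(-779 + (104 + 44)**2) = (20112 + 37088*(-1/3113))*(-779 + 148**2) = (20112 - 37088/3113)*(-779 + 21904) = (62571568/3113)*21125 = 1321824374000/3113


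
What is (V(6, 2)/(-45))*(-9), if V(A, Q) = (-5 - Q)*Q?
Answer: -14/5 ≈ -2.8000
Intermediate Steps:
V(A, Q) = Q*(-5 - Q)
(V(6, 2)/(-45))*(-9) = ((-1*2*(5 + 2))/(-45))*(-9) = -(-1)*2*7/45*(-9) = -1/45*(-14)*(-9) = (14/45)*(-9) = -14/5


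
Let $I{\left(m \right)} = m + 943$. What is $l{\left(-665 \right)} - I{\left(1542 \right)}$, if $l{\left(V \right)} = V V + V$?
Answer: $439075$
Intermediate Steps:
$l{\left(V \right)} = V + V^{2}$ ($l{\left(V \right)} = V^{2} + V = V + V^{2}$)
$I{\left(m \right)} = 943 + m$
$l{\left(-665 \right)} - I{\left(1542 \right)} = - 665 \left(1 - 665\right) - \left(943 + 1542\right) = \left(-665\right) \left(-664\right) - 2485 = 441560 - 2485 = 439075$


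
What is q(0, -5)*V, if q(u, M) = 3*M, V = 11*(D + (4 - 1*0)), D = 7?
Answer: -1815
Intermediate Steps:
V = 121 (V = 11*(7 + (4 - 1*0)) = 11*(7 + (4 + 0)) = 11*(7 + 4) = 11*11 = 121)
q(0, -5)*V = (3*(-5))*121 = -15*121 = -1815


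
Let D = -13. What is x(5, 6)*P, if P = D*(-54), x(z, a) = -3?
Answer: -2106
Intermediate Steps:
P = 702 (P = -13*(-54) = 702)
x(5, 6)*P = -3*702 = -2106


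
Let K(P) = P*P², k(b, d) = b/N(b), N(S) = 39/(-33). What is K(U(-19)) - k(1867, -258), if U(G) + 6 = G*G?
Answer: 581625912/13 ≈ 4.4740e+7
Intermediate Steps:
N(S) = -13/11 (N(S) = 39*(-1/33) = -13/11)
U(G) = -6 + G² (U(G) = -6 + G*G = -6 + G²)
k(b, d) = -11*b/13 (k(b, d) = b/(-13/11) = b*(-11/13) = -11*b/13)
K(P) = P³
K(U(-19)) - k(1867, -258) = (-6 + (-19)²)³ - (-11)*1867/13 = (-6 + 361)³ - 1*(-20537/13) = 355³ + 20537/13 = 44738875 + 20537/13 = 581625912/13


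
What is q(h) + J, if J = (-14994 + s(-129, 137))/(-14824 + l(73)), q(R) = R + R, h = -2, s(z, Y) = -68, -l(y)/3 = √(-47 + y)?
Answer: -327861940/109875371 - 22593*√26/109875371 ≈ -2.9850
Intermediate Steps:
l(y) = -3*√(-47 + y)
q(R) = 2*R
J = -15062/(-14824 - 3*√26) (J = (-14994 - 68)/(-14824 - 3*√(-47 + 73)) = -15062/(-14824 - 3*√26) ≈ 1.0150)
q(h) + J = 2*(-2) + (111639544/109875371 - 22593*√26/109875371) = -4 + (111639544/109875371 - 22593*√26/109875371) = -327861940/109875371 - 22593*√26/109875371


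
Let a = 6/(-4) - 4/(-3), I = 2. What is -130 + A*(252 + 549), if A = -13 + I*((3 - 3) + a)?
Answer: -10810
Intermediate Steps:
a = -⅙ (a = 6*(-¼) - 4*(-⅓) = -3/2 + 4/3 = -⅙ ≈ -0.16667)
A = -40/3 (A = -13 + 2*((3 - 3) - ⅙) = -13 + 2*(0 - ⅙) = -13 + 2*(-⅙) = -13 - ⅓ = -40/3 ≈ -13.333)
-130 + A*(252 + 549) = -130 - 40*(252 + 549)/3 = -130 - 40/3*801 = -130 - 10680 = -10810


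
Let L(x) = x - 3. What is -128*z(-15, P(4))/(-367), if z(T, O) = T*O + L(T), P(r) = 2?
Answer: -6144/367 ≈ -16.741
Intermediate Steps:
L(x) = -3 + x
z(T, O) = -3 + T + O*T (z(T, O) = T*O + (-3 + T) = O*T + (-3 + T) = -3 + T + O*T)
-128*z(-15, P(4))/(-367) = -128*(-3 - 15 + 2*(-15))/(-367) = -128*(-3 - 15 - 30)*(-1)/367 = -(-6144)*(-1)/367 = -128*48/367 = -6144/367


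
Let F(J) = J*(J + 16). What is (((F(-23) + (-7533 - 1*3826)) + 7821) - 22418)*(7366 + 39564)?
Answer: -1210559350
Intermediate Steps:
F(J) = J*(16 + J)
(((F(-23) + (-7533 - 1*3826)) + 7821) - 22418)*(7366 + 39564) = (((-23*(16 - 23) + (-7533 - 1*3826)) + 7821) - 22418)*(7366 + 39564) = (((-23*(-7) + (-7533 - 3826)) + 7821) - 22418)*46930 = (((161 - 11359) + 7821) - 22418)*46930 = ((-11198 + 7821) - 22418)*46930 = (-3377 - 22418)*46930 = -25795*46930 = -1210559350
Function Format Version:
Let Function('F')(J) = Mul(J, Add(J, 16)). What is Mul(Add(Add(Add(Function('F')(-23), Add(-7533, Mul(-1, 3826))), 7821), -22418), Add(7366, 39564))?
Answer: -1210559350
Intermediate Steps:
Function('F')(J) = Mul(J, Add(16, J))
Mul(Add(Add(Add(Function('F')(-23), Add(-7533, Mul(-1, 3826))), 7821), -22418), Add(7366, 39564)) = Mul(Add(Add(Add(Mul(-23, Add(16, -23)), Add(-7533, Mul(-1, 3826))), 7821), -22418), Add(7366, 39564)) = Mul(Add(Add(Add(Mul(-23, -7), Add(-7533, -3826)), 7821), -22418), 46930) = Mul(Add(Add(Add(161, -11359), 7821), -22418), 46930) = Mul(Add(Add(-11198, 7821), -22418), 46930) = Mul(Add(-3377, -22418), 46930) = Mul(-25795, 46930) = -1210559350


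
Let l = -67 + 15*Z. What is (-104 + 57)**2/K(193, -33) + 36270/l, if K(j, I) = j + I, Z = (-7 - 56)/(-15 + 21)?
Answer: -10614559/71840 ≈ -147.75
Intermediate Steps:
Z = -21/2 (Z = -63/6 = -63*1/6 = -21/2 ≈ -10.500)
K(j, I) = I + j
l = -449/2 (l = -67 + 15*(-21/2) = -67 - 315/2 = -449/2 ≈ -224.50)
(-104 + 57)**2/K(193, -33) + 36270/l = (-104 + 57)**2/(-33 + 193) + 36270/(-449/2) = (-47)**2/160 + 36270*(-2/449) = 2209*(1/160) - 72540/449 = 2209/160 - 72540/449 = -10614559/71840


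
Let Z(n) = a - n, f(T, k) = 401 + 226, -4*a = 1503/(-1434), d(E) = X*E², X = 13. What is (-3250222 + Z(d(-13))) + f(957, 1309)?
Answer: -6217425803/1912 ≈ -3.2518e+6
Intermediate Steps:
d(E) = 13*E²
a = 501/1912 (a = -1503/(4*(-1434)) = -1503*(-1)/(4*1434) = -¼*(-501/478) = 501/1912 ≈ 0.26203)
f(T, k) = 627
Z(n) = 501/1912 - n
(-3250222 + Z(d(-13))) + f(957, 1309) = (-3250222 + (501/1912 - 13*(-13)²)) + 627 = (-3250222 + (501/1912 - 13*169)) + 627 = (-3250222 + (501/1912 - 1*2197)) + 627 = (-3250222 + (501/1912 - 2197)) + 627 = (-3250222 - 4200163/1912) + 627 = -6218624627/1912 + 627 = -6217425803/1912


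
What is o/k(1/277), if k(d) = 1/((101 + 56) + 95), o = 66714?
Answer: 16811928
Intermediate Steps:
k(d) = 1/252 (k(d) = 1/(157 + 95) = 1/252)
o/k(1/277) = 66714/(1/252) = 66714*252 = 16811928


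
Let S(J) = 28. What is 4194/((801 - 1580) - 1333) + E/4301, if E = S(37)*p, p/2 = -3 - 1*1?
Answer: -280477/137632 ≈ -2.0379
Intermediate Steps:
p = -8 (p = 2*(-3 - 1*1) = 2*(-3 - 1) = 2*(-4) = -8)
E = -224 (E = 28*(-8) = -224)
4194/((801 - 1580) - 1333) + E/4301 = 4194/((801 - 1580) - 1333) - 224/4301 = 4194/(-779 - 1333) - 224*1/4301 = 4194/(-2112) - 224/4301 = 4194*(-1/2112) - 224/4301 = -699/352 - 224/4301 = -280477/137632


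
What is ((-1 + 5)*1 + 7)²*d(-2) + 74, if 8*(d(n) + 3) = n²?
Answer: -457/2 ≈ -228.50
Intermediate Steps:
d(n) = -3 + n²/8
((-1 + 5)*1 + 7)²*d(-2) + 74 = ((-1 + 5)*1 + 7)²*(-3 + (⅛)*(-2)²) + 74 = (4*1 + 7)²*(-3 + (⅛)*4) + 74 = (4 + 7)²*(-3 + ½) + 74 = 11²*(-5/2) + 74 = 121*(-5/2) + 74 = -605/2 + 74 = -457/2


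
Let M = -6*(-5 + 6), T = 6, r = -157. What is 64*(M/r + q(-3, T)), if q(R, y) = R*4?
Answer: -120192/157 ≈ -765.55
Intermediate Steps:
q(R, y) = 4*R
M = -6 (M = -6*1 = -6)
64*(M/r + q(-3, T)) = 64*(-6/(-157) + 4*(-3)) = 64*(-6*(-1/157) - 12) = 64*(6/157 - 12) = 64*(-1878/157) = -120192/157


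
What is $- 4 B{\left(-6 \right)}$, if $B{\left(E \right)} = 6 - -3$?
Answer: $-36$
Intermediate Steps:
$B{\left(E \right)} = 9$ ($B{\left(E \right)} = 6 + 3 = 9$)
$- 4 B{\left(-6 \right)} = \left(-4\right) 9 = -36$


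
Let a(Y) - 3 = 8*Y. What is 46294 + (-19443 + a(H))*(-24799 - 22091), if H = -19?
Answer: 918715174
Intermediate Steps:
a(Y) = 3 + 8*Y
46294 + (-19443 + a(H))*(-24799 - 22091) = 46294 + (-19443 + (3 + 8*(-19)))*(-24799 - 22091) = 46294 + (-19443 + (3 - 152))*(-46890) = 46294 + (-19443 - 149)*(-46890) = 46294 - 19592*(-46890) = 46294 + 918668880 = 918715174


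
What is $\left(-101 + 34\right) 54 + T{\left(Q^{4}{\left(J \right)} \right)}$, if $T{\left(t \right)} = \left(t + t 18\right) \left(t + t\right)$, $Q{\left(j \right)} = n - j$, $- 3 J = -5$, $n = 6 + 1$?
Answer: $\frac{163185019550}{6561} \approx 2.4872 \cdot 10^{7}$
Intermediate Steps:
$n = 7$
$J = \frac{5}{3}$ ($J = \left(- \frac{1}{3}\right) \left(-5\right) = \frac{5}{3} \approx 1.6667$)
$Q{\left(j \right)} = 7 - j$
$T{\left(t \right)} = 38 t^{2}$ ($T{\left(t \right)} = \left(t + 18 t\right) 2 t = 19 t 2 t = 38 t^{2}$)
$\left(-101 + 34\right) 54 + T{\left(Q^{4}{\left(J \right)} \right)} = \left(-101 + 34\right) 54 + 38 \left(\left(7 - \frac{5}{3}\right)^{4}\right)^{2} = \left(-67\right) 54 + 38 \left(\left(7 - \frac{5}{3}\right)^{4}\right)^{2} = -3618 + 38 \left(\left(\frac{16}{3}\right)^{4}\right)^{2} = -3618 + 38 \left(\frac{65536}{81}\right)^{2} = -3618 + 38 \cdot \frac{4294967296}{6561} = -3618 + \frac{163208757248}{6561} = \frac{163185019550}{6561}$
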